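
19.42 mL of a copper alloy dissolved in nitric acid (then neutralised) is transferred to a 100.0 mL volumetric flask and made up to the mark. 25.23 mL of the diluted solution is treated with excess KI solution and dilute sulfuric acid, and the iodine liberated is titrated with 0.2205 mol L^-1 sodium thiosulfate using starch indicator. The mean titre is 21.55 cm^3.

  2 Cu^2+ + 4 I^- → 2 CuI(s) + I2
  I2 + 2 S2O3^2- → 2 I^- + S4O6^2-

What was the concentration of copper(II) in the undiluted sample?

n(S2O3^2-) = 0.02155 × 0.2205 = 4.752 × 10^-3 mol
n(I2) = n(S2O3^2-)/2 = 2.376 × 10^-3 mol
From the 2:1 ratio, n(Cu2+) in the aliquot = 2/1 × 2.376 × 10^-3 = 4.752 × 10^-3 mol
[Cu2+]_dilute = 4.752 × 10^-3 / 0.02523 = 0.1883 mol/L
[Cu2+]_original = 0.1883 × 100.0/19.42 = 0.9698 mol/L

0.9698 mol/L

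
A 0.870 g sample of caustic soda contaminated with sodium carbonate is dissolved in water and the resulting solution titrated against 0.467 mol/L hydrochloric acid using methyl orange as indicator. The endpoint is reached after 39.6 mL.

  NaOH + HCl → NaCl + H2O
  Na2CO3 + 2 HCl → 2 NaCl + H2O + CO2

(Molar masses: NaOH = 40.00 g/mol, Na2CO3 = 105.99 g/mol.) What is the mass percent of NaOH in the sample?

n(HCl) = 0.0396 × 0.467 = 0.0185 mol
Let x = n(NaOH), y = n(Na2CO3).
Titrant: 1x + 2y = 0.0185;  mass: 40.00x + 105.99y = 0.870
Solving, x = 8.47 × 10^-3 mol, y = 5.01 × 10^-3 mol
mass of NaOH = 8.47 × 10^-3 × 40.00 = 0.339 g
% NaOH = 0.339 / 0.870 × 100 = 38.9 %

38.9 %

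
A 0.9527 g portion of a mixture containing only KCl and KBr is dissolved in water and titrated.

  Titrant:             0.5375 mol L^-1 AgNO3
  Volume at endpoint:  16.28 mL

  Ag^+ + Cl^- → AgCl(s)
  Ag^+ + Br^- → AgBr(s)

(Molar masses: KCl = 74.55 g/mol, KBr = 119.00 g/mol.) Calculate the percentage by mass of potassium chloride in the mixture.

15.60 %

n(AgNO3) = 0.01628 × 0.5375 = 8.751 × 10^-3 mol
Let x = n(KCl), y = n(KBr).
Titrant: 1x + 1y = 8.751 × 10^-3;  mass: 74.55x + 119.00y = 0.9527
Solving, x = 1.993 × 10^-3 mol, y = 6.757 × 10^-3 mol
mass of KCl = 1.993 × 10^-3 × 74.55 = 0.1486 g
% KCl = 0.1486 / 0.9527 × 100 = 15.60 %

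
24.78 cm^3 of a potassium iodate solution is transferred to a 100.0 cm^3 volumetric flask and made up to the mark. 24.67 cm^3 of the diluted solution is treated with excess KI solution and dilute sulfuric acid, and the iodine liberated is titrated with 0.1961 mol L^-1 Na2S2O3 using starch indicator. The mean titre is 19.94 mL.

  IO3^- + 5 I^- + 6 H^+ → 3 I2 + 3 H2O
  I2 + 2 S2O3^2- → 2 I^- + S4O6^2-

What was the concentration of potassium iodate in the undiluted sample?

0.1066 mol/L

n(S2O3^2-) = 0.01994 × 0.1961 = 3.910 × 10^-3 mol
n(I2) = n(S2O3^2-)/2 = 1.955 × 10^-3 mol
From the 1:3 ratio, n(IO3^-) in the aliquot = 1/3 × 1.955 × 10^-3 = 6.517 × 10^-4 mol
[IO3^-]_dilute = 6.517 × 10^-4 / 0.02467 = 0.02642 mol/L
[IO3^-]_original = 0.02642 × 100.0/24.78 = 0.1066 mol/L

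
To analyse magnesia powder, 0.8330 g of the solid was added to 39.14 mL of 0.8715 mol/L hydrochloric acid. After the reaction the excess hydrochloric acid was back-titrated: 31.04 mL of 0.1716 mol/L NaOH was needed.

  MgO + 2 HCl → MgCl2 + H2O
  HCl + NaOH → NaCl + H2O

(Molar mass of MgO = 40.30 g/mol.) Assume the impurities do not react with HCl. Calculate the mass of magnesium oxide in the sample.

n(HCl) added = 0.03914 × 0.8715 = 0.03411 mol
n(NaOH) used in back-titration = 0.03104 × 0.1716 = 5.326 × 10^-3 mol
n(HCl) left over = 5.326 × 10^-3 mol (1:1 ratio)
n(HCl) consumed by analyte = 0.03411 − 5.326 × 10^-3 = 0.02878 mol
From the 1:2 ratio, n(MgO) = 1/2 × 0.02878 = 0.01439 mol
mass of MgO = 0.01439 × 40.30 = 0.5800 g

0.5800 g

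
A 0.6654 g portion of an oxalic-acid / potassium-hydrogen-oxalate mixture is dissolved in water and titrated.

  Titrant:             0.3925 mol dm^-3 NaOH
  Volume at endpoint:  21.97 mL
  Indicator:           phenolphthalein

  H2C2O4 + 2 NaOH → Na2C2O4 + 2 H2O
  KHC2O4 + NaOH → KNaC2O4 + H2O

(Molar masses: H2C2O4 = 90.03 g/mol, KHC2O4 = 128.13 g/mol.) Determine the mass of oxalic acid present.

n(NaOH) = 0.02197 × 0.3925 = 8.623 × 10^-3 mol
Let x = n(H2C2O4), y = n(KHC2O4).
Titrant: 2x + 1y = 8.623 × 10^-3;  mass: 90.03x + 128.13y = 0.6654
Solving, x = 2.644 × 10^-3 mol, y = 3.335 × 10^-3 mol
mass of H2C2O4 = 2.644 × 10^-3 × 90.03 = 0.2380 g

0.2380 g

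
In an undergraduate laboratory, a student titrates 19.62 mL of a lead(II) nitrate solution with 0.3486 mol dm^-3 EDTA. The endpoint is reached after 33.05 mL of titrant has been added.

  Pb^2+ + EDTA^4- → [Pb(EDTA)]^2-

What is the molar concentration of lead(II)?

0.5872 mol/L

n(EDTA) = 0.03305 L × 0.3486 mol/L = 0.01152 mol
n(Pb2+) = 0.01152 mol (1:1 mole ratio)
[Pb2+] = 0.01152 mol / 0.01962 L = 0.5872 mol/L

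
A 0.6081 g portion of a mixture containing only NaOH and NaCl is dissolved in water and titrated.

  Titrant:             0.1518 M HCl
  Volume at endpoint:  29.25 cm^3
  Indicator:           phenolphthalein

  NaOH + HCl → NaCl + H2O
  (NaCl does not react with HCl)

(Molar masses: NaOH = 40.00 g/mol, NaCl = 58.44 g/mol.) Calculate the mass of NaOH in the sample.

0.1776 g

n(HCl) = 0.02925 × 0.1518 = 4.440 × 10^-3 mol
Let x = n(NaOH), y = n(NaCl).
Titrant: 1x = 4.440 × 10^-3;  mass: 40.00x + 58.44y = 0.6081
Solving, x = 4.440 × 10^-3 mol, y = 7.366 × 10^-3 mol
mass of NaOH = 4.440 × 10^-3 × 40.00 = 0.1776 g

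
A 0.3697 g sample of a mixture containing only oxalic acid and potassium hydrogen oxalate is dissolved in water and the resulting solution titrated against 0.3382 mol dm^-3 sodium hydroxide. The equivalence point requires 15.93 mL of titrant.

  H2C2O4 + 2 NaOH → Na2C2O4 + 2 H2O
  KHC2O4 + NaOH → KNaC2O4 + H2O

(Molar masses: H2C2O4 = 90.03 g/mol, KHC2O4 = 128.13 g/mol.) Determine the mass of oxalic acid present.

n(NaOH) = 0.01593 × 0.3382 = 5.388 × 10^-3 mol
Let x = n(H2C2O4), y = n(KHC2O4).
Titrant: 2x + 1y = 5.388 × 10^-3;  mass: 90.03x + 128.13y = 0.3697
Solving, x = 1.929 × 10^-3 mol, y = 1.530 × 10^-3 mol
mass of H2C2O4 = 1.929 × 10^-3 × 90.03 = 0.1736 g

0.1736 g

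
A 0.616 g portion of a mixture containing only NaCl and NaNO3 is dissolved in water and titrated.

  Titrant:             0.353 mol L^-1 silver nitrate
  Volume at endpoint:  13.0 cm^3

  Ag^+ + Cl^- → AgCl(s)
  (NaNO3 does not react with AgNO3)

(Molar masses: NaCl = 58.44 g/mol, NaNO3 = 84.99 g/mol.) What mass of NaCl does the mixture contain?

n(AgNO3) = 0.0130 × 0.353 = 4.59 × 10^-3 mol
Let x = n(NaCl), y = n(NaNO3).
Titrant: 1x = 4.59 × 10^-3;  mass: 58.44x + 84.99y = 0.616
Solving, x = 4.59 × 10^-3 mol, y = 4.09 × 10^-3 mol
mass of NaCl = 4.59 × 10^-3 × 58.44 = 0.268 g

0.268 g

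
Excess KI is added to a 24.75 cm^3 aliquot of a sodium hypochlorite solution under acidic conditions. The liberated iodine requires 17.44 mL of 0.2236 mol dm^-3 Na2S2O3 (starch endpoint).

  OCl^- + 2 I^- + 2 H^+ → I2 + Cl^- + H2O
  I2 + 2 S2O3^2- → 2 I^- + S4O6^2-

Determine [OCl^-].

0.07878 mol/L

n(S2O3^2-) = 0.01744 × 0.2236 = 3.900 × 10^-3 mol
n(I2) = n(S2O3^2-)/2 = 1.950 × 10^-3 mol
n(OCl^-) in the aliquot = 1.950 × 10^-3 mol (1:1 ratio)
[OCl^-] = 1.950 × 10^-3 / 0.02475 = 0.07878 mol/L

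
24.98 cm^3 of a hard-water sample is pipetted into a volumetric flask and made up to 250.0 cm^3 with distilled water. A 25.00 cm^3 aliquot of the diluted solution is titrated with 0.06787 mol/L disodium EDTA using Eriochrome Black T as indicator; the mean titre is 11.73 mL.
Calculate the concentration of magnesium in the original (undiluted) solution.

0.3187 mol/L

Mg^2+ + EDTA^4- → [Mg(EDTA)]^2-
n(EDTA) = 0.01173 × 0.06787 = 7.961 × 10^-4 mol
n(Mg2+) in the aliquot = 7.961 × 10^-4 mol (1:1 ratio)
[Mg2+]_dilute = 7.961 × 10^-4 / 0.02500 = 0.03184 mol/L
Dilution factor = 250.0 / 24.98 = 10.01
[Mg2+]_stock = 0.03184 × 10.01 = 0.3187 mol/L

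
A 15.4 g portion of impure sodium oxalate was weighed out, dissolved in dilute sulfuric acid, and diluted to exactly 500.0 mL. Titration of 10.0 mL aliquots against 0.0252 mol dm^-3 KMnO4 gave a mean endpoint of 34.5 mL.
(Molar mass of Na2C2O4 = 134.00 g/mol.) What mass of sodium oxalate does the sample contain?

2 MnO4^- + 5 C2O4^2- + 16 H^+ → 2 Mn^2+ + 10 CO2 + 8 H2O
n(KMnO4) per titration = 0.0345 × 0.0252 = 8.69 × 10^-4 mol
From the 5:2 ratio, n(Na2C2O4) in each aliquot = 5/2 × 8.69 × 10^-4 = 2.17 × 10^-3 mol
n(Na2C2O4) in the whole flask = 2.17 × 10^-3 × 500.0/10.0 = 0.109 mol
mass of Na2C2O4 = 0.109 × 134.00 = 14.6 g

14.6 g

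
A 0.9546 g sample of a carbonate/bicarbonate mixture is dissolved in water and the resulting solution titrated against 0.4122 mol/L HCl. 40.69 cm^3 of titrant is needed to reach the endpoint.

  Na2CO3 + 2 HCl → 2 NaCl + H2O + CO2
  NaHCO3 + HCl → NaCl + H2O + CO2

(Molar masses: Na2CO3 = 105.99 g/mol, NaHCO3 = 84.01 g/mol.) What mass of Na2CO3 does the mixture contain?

n(HCl) = 0.04069 × 0.4122 = 0.01677 mol
Let x = n(Na2CO3), y = n(NaHCO3).
Titrant: 2x + 1y = 0.01677;  mass: 105.99x + 84.01y = 0.9546
Solving, x = 7.326 × 10^-3 mol, y = 2.120 × 10^-3 mol
mass of Na2CO3 = 7.326 × 10^-3 × 105.99 = 0.7765 g

0.7765 g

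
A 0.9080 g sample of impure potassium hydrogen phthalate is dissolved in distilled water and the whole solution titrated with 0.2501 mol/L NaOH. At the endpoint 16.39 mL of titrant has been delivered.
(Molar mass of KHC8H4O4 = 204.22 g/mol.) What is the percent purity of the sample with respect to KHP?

92.19 %

KHC8H4O4 + NaOH → KNaC8H4O4 + H2O
n(NaOH) = 0.01639 L × 0.2501 mol/L = 4.099 × 10^-3 mol
n(KHC8H4O4) = 4.099 × 10^-3 mol (1:1 ratio)
mass of KHC8H4O4 = 4.099 × 10^-3 × 204.22 g/mol = 0.8371 g
% KHC8H4O4 = 0.8371 / 0.9080 × 100 = 92.19 %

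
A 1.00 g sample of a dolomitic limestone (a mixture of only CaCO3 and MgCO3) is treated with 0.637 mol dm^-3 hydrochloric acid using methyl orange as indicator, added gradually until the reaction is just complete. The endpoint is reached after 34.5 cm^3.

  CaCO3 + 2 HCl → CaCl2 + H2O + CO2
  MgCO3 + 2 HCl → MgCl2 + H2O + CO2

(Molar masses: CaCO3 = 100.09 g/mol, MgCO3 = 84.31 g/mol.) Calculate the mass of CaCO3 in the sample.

0.467 g

n(HCl) = 0.0345 × 0.637 = 0.0220 mol
Let x = n(CaCO3), y = n(MgCO3).
Titrant: 2x + 2y = 0.0220;  mass: 100.09x + 84.31y = 1.00
Solving, x = 4.66 × 10^-3 mol, y = 6.33 × 10^-3 mol
mass of CaCO3 = 4.66 × 10^-3 × 100.09 = 0.467 g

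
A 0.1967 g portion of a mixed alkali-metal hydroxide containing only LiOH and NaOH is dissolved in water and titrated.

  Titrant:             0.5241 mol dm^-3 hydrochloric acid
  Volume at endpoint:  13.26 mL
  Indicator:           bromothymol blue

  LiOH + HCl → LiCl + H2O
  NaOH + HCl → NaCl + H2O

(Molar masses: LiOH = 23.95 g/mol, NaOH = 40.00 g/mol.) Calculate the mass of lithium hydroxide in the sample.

n(HCl) = 0.01326 × 0.5241 = 6.950 × 10^-3 mol
Let x = n(LiOH), y = n(NaOH).
Titrant: 1x + 1y = 6.950 × 10^-3;  mass: 23.95x + 40.00y = 0.1967
Solving, x = 5.064 × 10^-3 mol, y = 1.885 × 10^-3 mol
mass of LiOH = 5.064 × 10^-3 × 23.95 = 0.1213 g

0.1213 g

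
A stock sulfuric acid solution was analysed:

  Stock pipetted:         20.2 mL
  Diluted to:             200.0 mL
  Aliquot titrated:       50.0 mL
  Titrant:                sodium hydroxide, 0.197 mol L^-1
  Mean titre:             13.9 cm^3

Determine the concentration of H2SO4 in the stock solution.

0.271 mol/L

H2SO4 + 2 NaOH → Na2SO4 + 2 H2O
n(NaOH) = 0.0139 × 0.197 = 2.74 × 10^-3 mol
From the 1:2 ratio, n(H2SO4) in the aliquot = 1/2 × 2.74 × 10^-3 = 1.37 × 10^-3 mol
[H2SO4]_dilute = 1.37 × 10^-3 / 0.0500 = 0.0274 mol/L
Dilution factor = 200.0 / 20.2 = 9.901
[H2SO4]_stock = 0.0274 × 9.901 = 0.271 mol/L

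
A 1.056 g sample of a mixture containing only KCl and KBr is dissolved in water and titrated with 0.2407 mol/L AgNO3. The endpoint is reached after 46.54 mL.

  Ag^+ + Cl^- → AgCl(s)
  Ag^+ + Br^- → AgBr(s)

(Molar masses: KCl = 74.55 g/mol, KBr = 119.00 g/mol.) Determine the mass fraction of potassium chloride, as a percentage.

44.00 %

n(AgNO3) = 0.04654 × 0.2407 = 0.01120 mol
Let x = n(KCl), y = n(KBr).
Titrant: 1x + 1y = 0.01120;  mass: 74.55x + 119.00y = 1.056
Solving, x = 6.233 × 10^-3 mol, y = 4.969 × 10^-3 mol
mass of KCl = 6.233 × 10^-3 × 74.55 = 0.4647 g
% KCl = 0.4647 / 1.056 × 100 = 44.00 %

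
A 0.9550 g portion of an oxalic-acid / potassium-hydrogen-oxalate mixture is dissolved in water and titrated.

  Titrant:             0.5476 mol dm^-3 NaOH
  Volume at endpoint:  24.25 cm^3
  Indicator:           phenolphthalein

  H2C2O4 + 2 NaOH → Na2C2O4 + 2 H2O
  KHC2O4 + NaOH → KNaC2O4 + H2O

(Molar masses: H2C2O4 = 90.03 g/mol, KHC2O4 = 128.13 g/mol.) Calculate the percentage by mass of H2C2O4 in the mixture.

n(NaOH) = 0.02425 × 0.5476 = 0.01328 mol
Let x = n(H2C2O4), y = n(KHC2O4).
Titrant: 2x + 1y = 0.01328;  mass: 90.03x + 128.13y = 0.9550
Solving, x = 4.491 × 10^-3 mol, y = 4.298 × 10^-3 mol
mass of H2C2O4 = 4.491 × 10^-3 × 90.03 = 0.4043 g
% H2C2O4 = 0.4043 / 0.9550 × 100 = 42.33 %

42.33 %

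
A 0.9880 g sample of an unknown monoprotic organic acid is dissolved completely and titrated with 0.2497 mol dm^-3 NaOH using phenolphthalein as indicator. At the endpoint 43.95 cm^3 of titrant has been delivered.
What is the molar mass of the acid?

90.03 g/mol

n(NaOH) = 0.04395 L × 0.2497 mol/L = 0.01097 mol
n(HA) = 0.01097 mol (1:1 ratio)
M = m / n = 0.9880 g / 0.01097 mol = 90.03 g/mol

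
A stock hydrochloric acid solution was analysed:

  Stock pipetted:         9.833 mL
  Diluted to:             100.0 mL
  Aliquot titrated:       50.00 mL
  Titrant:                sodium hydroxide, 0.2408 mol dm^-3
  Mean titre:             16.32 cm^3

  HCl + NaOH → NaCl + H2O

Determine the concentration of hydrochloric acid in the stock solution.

0.7993 mol/L

n(NaOH) = 0.01632 × 0.2408 = 3.930 × 10^-3 mol
n(HCl) in the aliquot = 3.930 × 10^-3 mol (1:1 ratio)
[HCl]_dilute = 3.930 × 10^-3 / 0.05000 = 0.07860 mol/L
Dilution factor = 100.0 / 9.833 = 10.17
[HCl]_stock = 0.07860 × 10.17 = 0.7993 mol/L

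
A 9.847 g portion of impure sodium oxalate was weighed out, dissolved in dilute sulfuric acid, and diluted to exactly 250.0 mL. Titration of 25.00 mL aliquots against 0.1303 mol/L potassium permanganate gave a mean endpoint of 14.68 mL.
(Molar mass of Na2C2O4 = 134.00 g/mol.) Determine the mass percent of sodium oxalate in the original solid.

2 MnO4^- + 5 C2O4^2- + 16 H^+ → 2 Mn^2+ + 10 CO2 + 8 H2O
n(KMnO4) per titration = 0.01468 × 0.1303 = 1.913 × 10^-3 mol
From the 5:2 ratio, n(Na2C2O4) in each aliquot = 5/2 × 1.913 × 10^-3 = 4.782 × 10^-3 mol
n(Na2C2O4) in the whole flask = 4.782 × 10^-3 × 250.0/25.00 = 0.04782 mol
mass of Na2C2O4 = 0.04782 × 134.00 = 6.408 g
% Na2C2O4 = 6.408 / 9.847 × 100 = 65.07 %

65.07 %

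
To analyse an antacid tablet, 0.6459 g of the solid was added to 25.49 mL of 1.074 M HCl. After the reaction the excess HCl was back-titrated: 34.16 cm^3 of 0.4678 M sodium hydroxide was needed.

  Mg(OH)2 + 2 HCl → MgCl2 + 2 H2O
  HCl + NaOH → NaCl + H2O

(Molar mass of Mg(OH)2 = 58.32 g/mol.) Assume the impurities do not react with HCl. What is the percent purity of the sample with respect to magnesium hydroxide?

n(HCl) added = 0.02549 × 1.074 = 0.02738 mol
n(NaOH) used in back-titration = 0.03416 × 0.4678 = 0.01598 mol
n(HCl) left over = 0.01598 mol (1:1 ratio)
n(HCl) consumed by analyte = 0.02738 − 0.01598 = 0.01140 mol
From the 1:2 ratio, n(Mg(OH)2) = 1/2 × 0.01140 = 5.698 × 10^-3 mol
mass of Mg(OH)2 = 5.698 × 10^-3 × 58.32 = 0.3323 g
% Mg(OH)2 = 0.3323 / 0.6459 × 100 = 51.45 %

51.45 %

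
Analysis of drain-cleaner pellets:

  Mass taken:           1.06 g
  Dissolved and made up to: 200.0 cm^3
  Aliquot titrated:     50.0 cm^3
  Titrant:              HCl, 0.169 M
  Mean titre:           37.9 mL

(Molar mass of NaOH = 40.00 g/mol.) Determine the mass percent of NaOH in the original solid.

96.7 %

NaOH + HCl → NaCl + H2O
n(HCl) per titration = 0.0379 × 0.169 = 6.41 × 10^-3 mol
n(NaOH) in each aliquot = 6.41 × 10^-3 mol (1:1 ratio)
n(NaOH) in the whole flask = 6.41 × 10^-3 × 200.0/50.0 = 0.0256 mol
mass of NaOH = 0.0256 × 40.00 = 1.02 g
% NaOH = 1.02 / 1.06 × 100 = 96.7 %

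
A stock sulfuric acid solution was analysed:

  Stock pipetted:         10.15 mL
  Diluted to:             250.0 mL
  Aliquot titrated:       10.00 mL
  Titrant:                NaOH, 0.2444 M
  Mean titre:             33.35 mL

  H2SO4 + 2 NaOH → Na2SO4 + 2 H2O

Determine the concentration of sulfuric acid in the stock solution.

10.04 M

n(NaOH) = 0.03335 × 0.2444 = 8.151 × 10^-3 mol
From the 1:2 ratio, n(H2SO4) in the aliquot = 1/2 × 8.151 × 10^-3 = 4.075 × 10^-3 mol
[H2SO4]_dilute = 4.075 × 10^-3 / 0.01000 = 0.4075 mol/L
Dilution factor = 250.0 / 10.15 = 24.63
[H2SO4]_stock = 0.4075 × 24.63 = 10.04 mol/L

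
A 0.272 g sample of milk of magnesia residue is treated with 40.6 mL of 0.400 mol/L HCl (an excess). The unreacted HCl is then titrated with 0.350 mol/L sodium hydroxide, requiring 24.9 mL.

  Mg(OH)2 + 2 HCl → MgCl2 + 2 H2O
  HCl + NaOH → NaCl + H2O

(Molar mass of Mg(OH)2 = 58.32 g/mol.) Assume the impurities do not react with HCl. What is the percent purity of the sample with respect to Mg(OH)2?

n(HCl) added = 0.0406 × 0.400 = 0.0162 mol
n(NaOH) used in back-titration = 0.0249 × 0.350 = 8.71 × 10^-3 mol
n(HCl) left over = 8.71 × 10^-3 mol (1:1 ratio)
n(HCl) consumed by analyte = 0.0162 − 8.71 × 10^-3 = 7.53 × 10^-3 mol
From the 1:2 ratio, n(Mg(OH)2) = 1/2 × 7.53 × 10^-3 = 3.76 × 10^-3 mol
mass of Mg(OH)2 = 3.76 × 10^-3 × 58.32 = 0.219 g
% Mg(OH)2 = 0.219 / 0.272 × 100 = 80.7 %

80.7 %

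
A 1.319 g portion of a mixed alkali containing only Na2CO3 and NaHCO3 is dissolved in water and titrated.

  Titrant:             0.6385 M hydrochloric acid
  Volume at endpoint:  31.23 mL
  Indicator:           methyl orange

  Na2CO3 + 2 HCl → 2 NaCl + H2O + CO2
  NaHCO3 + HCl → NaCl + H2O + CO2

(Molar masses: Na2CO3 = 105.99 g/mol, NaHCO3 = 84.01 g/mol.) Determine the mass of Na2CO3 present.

0.6086 g

n(HCl) = 0.03123 × 0.6385 = 0.01994 mol
Let x = n(Na2CO3), y = n(NaHCO3).
Titrant: 2x + 1y = 0.01994;  mass: 105.99x + 84.01y = 1.319
Solving, x = 5.742 × 10^-3 mol, y = 8.456 × 10^-3 mol
mass of Na2CO3 = 5.742 × 10^-3 × 105.99 = 0.6086 g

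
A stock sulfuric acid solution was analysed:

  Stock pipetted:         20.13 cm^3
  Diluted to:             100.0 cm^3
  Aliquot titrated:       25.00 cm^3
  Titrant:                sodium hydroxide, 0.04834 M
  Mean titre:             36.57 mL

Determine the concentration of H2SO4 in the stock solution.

0.1756 M

H2SO4 + 2 NaOH → Na2SO4 + 2 H2O
n(NaOH) = 0.03657 × 0.04834 = 1.768 × 10^-3 mol
From the 1:2 ratio, n(H2SO4) in the aliquot = 1/2 × 1.768 × 10^-3 = 8.839 × 10^-4 mol
[H2SO4]_dilute = 8.839 × 10^-4 / 0.02500 = 0.03536 mol/L
Dilution factor = 100.0 / 20.13 = 4.968
[H2SO4]_stock = 0.03536 × 4.968 = 0.1756 mol/L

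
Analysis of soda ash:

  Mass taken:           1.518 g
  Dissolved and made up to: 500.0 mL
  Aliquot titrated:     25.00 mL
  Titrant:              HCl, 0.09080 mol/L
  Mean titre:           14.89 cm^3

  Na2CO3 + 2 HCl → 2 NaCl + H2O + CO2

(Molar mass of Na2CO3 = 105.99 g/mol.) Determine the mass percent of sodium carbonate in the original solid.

94.40 %

n(HCl) per titration = 0.01489 × 0.09080 = 1.352 × 10^-3 mol
From the 1:2 ratio, n(Na2CO3) in each aliquot = 1/2 × 1.352 × 10^-3 = 6.760 × 10^-4 mol
n(Na2CO3) in the whole flask = 6.760 × 10^-4 × 500.0/25.00 = 0.01352 mol
mass of Na2CO3 = 0.01352 × 105.99 = 1.433 g
% Na2CO3 = 1.433 / 1.518 × 100 = 94.40 %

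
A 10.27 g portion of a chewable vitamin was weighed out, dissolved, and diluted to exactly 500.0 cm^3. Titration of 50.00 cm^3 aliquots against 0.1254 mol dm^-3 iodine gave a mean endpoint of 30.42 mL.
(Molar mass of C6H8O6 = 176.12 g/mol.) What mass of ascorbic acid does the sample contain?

6.718 g

C6H8O6 + I2 → C6H6O6 + 2 HI
n(I2) per titration = 0.03042 × 0.1254 = 3.815 × 10^-3 mol
n(C6H8O6) in each aliquot = 3.815 × 10^-3 mol (1:1 ratio)
n(C6H8O6) in the whole flask = 3.815 × 10^-3 × 500.0/50.00 = 0.03815 mol
mass of C6H8O6 = 0.03815 × 176.12 = 6.718 g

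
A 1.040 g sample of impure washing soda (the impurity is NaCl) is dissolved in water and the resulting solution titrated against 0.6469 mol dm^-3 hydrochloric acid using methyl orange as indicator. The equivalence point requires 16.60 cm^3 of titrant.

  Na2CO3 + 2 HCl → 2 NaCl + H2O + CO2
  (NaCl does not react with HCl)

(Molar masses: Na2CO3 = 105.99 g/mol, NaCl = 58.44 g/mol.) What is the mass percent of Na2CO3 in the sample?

n(HCl) = 0.01660 × 0.6469 = 0.01074 mol
Let x = n(Na2CO3), y = n(NaCl).
Titrant: 2x = 0.01074;  mass: 105.99x + 58.44y = 1.040
Solving, x = 5.369 × 10^-3 mol, y = 8.058 × 10^-3 mol
mass of Na2CO3 = 5.369 × 10^-3 × 105.99 = 0.5691 g
% Na2CO3 = 0.5691 / 1.040 × 100 = 54.72 %

54.72 %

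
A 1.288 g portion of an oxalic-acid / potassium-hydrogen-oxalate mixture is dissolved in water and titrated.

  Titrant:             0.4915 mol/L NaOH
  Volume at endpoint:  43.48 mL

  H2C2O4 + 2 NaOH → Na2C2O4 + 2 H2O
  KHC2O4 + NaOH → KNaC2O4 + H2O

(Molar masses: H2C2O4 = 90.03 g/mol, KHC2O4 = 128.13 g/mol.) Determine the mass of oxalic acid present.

n(NaOH) = 0.04348 × 0.4915 = 0.02137 mol
Let x = n(H2C2O4), y = n(KHC2O4).
Titrant: 2x + 1y = 0.02137;  mass: 90.03x + 128.13y = 1.288
Solving, x = 8.724 × 10^-3 mol, y = 3.922 × 10^-3 mol
mass of H2C2O4 = 8.724 × 10^-3 × 90.03 = 0.7854 g

0.7854 g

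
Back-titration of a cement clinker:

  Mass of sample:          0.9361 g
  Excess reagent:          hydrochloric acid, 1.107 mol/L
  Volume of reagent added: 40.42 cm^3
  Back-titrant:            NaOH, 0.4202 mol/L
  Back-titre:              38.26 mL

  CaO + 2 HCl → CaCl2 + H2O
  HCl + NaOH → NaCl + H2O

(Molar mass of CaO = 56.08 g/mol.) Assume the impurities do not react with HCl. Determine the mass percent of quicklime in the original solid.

85.87 %

n(HCl) added = 0.04042 × 1.107 = 0.04474 mol
n(NaOH) used in back-titration = 0.03826 × 0.4202 = 0.01608 mol
n(HCl) left over = 0.01608 mol (1:1 ratio)
n(HCl) consumed by analyte = 0.04474 − 0.01608 = 0.02867 mol
From the 1:2 ratio, n(CaO) = 1/2 × 0.02867 = 0.01433 mol
mass of CaO = 0.01433 × 56.08 = 0.8039 g
% CaO = 0.8039 / 0.9361 × 100 = 85.87 %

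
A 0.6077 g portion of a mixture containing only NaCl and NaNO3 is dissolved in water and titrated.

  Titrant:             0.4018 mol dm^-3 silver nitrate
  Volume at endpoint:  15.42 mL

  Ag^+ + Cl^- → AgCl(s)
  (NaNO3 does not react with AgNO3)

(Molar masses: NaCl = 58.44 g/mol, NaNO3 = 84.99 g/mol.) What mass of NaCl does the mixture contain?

n(AgNO3) = 0.01542 × 0.4018 = 6.196 × 10^-3 mol
Let x = n(NaCl), y = n(NaNO3).
Titrant: 1x = 6.196 × 10^-3;  mass: 58.44x + 84.99y = 0.6077
Solving, x = 6.196 × 10^-3 mol, y = 2.890 × 10^-3 mol
mass of NaCl = 6.196 × 10^-3 × 58.44 = 0.3621 g

0.3621 g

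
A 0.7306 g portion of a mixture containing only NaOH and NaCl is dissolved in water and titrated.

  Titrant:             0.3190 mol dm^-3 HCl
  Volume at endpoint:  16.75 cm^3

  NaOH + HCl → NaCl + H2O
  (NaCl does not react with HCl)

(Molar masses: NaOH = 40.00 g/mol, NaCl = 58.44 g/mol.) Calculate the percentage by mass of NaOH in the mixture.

n(HCl) = 0.01675 × 0.3190 = 5.343 × 10^-3 mol
Let x = n(NaOH), y = n(NaCl).
Titrant: 1x = 5.343 × 10^-3;  mass: 40.00x + 58.44y = 0.7306
Solving, x = 5.343 × 10^-3 mol, y = 8.844 × 10^-3 mol
mass of NaOH = 5.343 × 10^-3 × 40.00 = 0.2137 g
% NaOH = 0.2137 / 0.7306 × 100 = 29.25 %

29.25 %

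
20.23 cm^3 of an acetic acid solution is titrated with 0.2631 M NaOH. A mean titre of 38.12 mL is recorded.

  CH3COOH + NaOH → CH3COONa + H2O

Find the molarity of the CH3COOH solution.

0.4958 M

n(NaOH) = 0.03812 L × 0.2631 mol/L = 0.01003 mol
n(CH3COOH) = 0.01003 mol (1:1 mole ratio)
[CH3COOH] = 0.01003 mol / 0.02023 L = 0.4958 mol/L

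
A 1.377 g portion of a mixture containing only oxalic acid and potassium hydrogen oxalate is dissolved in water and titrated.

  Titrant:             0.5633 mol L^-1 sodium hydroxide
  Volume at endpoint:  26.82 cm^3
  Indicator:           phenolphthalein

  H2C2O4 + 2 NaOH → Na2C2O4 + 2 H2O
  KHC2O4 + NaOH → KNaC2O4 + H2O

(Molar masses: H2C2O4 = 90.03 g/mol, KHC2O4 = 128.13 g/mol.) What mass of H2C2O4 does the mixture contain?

0.3026 g

n(NaOH) = 0.02682 × 0.5633 = 0.01511 mol
Let x = n(H2C2O4), y = n(KHC2O4).
Titrant: 2x + 1y = 0.01511;  mass: 90.03x + 128.13y = 1.377
Solving, x = 3.361 × 10^-3 mol, y = 8.385 × 10^-3 mol
mass of H2C2O4 = 3.361 × 10^-3 × 90.03 = 0.3026 g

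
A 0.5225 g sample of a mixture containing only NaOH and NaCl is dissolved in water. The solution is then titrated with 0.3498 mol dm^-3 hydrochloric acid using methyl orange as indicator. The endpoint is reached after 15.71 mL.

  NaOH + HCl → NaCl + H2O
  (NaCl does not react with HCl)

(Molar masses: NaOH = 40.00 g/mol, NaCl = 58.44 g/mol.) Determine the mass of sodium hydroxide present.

n(HCl) = 0.01571 × 0.3498 = 5.495 × 10^-3 mol
Let x = n(NaOH), y = n(NaCl).
Titrant: 1x = 5.495 × 10^-3;  mass: 40.00x + 58.44y = 0.5225
Solving, x = 5.495 × 10^-3 mol, y = 5.179 × 10^-3 mol
mass of NaOH = 5.495 × 10^-3 × 40.00 = 0.2198 g

0.2198 g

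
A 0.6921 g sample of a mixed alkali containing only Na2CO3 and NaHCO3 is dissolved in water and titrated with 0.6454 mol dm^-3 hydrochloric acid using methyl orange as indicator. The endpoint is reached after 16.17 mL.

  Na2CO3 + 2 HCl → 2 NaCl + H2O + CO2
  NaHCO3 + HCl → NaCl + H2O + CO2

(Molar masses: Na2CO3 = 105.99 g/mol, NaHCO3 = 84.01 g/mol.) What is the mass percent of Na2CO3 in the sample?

n(HCl) = 0.01617 × 0.6454 = 0.01044 mol
Let x = n(Na2CO3), y = n(NaHCO3).
Titrant: 2x + 1y = 0.01044;  mass: 105.99x + 84.01y = 0.6921
Solving, x = 2.977 × 10^-3 mol, y = 4.483 × 10^-3 mol
mass of Na2CO3 = 2.977 × 10^-3 × 105.99 = 0.3155 g
% Na2CO3 = 0.3155 / 0.6921 × 100 = 45.58 %

45.58 %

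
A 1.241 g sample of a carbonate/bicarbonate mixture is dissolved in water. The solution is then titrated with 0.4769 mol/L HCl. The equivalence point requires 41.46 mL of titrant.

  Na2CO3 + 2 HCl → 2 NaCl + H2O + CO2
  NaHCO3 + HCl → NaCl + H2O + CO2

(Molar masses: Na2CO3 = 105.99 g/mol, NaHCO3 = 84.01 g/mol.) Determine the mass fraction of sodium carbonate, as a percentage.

n(HCl) = 0.04146 × 0.4769 = 0.01977 mol
Let x = n(Na2CO3), y = n(NaHCO3).
Titrant: 2x + 1y = 0.01977;  mass: 105.99x + 84.01y = 1.241
Solving, x = 6.772 × 10^-3 mol, y = 6.228 × 10^-3 mol
mass of Na2CO3 = 6.772 × 10^-3 × 105.99 = 0.7178 g
% Na2CO3 = 0.7178 / 1.241 × 100 = 57.84 %

57.84 %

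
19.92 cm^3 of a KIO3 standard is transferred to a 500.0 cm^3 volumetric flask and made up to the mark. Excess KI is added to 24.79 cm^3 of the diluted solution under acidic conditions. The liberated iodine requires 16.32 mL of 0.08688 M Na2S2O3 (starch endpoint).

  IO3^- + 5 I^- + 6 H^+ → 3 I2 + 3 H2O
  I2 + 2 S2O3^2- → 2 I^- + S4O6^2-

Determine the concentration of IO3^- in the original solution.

0.2393 M

n(S2O3^2-) = 0.01632 × 0.08688 = 1.418 × 10^-3 mol
n(I2) = n(S2O3^2-)/2 = 7.089 × 10^-4 mol
From the 1:3 ratio, n(IO3^-) in the aliquot = 1/3 × 7.089 × 10^-4 = 2.363 × 10^-4 mol
[IO3^-]_dilute = 2.363 × 10^-4 / 0.02479 = 0.009533 mol/L
[IO3^-]_original = 0.009533 × 500.0/19.92 = 0.2393 mol/L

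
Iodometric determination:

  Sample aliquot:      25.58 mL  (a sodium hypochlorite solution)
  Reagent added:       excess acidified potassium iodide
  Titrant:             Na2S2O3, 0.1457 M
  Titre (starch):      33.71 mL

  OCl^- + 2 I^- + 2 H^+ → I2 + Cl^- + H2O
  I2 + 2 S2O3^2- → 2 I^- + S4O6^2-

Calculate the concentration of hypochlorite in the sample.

0.09600 M

n(S2O3^2-) = 0.03371 × 0.1457 = 4.912 × 10^-3 mol
n(I2) = n(S2O3^2-)/2 = 2.456 × 10^-3 mol
n(OCl^-) in the aliquot = 2.456 × 10^-3 mol (1:1 ratio)
[OCl^-] = 2.456 × 10^-3 / 0.02558 = 0.09600 mol/L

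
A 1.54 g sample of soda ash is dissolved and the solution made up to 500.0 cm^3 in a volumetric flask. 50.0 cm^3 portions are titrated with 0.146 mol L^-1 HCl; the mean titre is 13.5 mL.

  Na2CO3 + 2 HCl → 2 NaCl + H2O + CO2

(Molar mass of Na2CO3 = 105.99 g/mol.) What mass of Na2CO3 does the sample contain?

n(HCl) per titration = 0.0135 × 0.146 = 1.97 × 10^-3 mol
From the 1:2 ratio, n(Na2CO3) in each aliquot = 1/2 × 1.97 × 10^-3 = 9.85 × 10^-4 mol
n(Na2CO3) in the whole flask = 9.85 × 10^-4 × 500.0/50.0 = 9.85 × 10^-3 mol
mass of Na2CO3 = 9.85 × 10^-3 × 105.99 = 1.04 g

1.04 g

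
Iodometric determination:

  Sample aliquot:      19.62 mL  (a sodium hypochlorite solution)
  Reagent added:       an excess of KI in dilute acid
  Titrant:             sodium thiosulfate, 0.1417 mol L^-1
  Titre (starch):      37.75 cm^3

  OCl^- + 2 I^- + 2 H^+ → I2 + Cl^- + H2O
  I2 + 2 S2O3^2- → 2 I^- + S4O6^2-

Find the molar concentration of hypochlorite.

0.1363 mol/L

n(S2O3^2-) = 0.03775 × 0.1417 = 5.349 × 10^-3 mol
n(I2) = n(S2O3^2-)/2 = 2.675 × 10^-3 mol
n(OCl^-) in the aliquot = 2.675 × 10^-3 mol (1:1 ratio)
[OCl^-] = 2.675 × 10^-3 / 0.01962 = 0.1363 mol/L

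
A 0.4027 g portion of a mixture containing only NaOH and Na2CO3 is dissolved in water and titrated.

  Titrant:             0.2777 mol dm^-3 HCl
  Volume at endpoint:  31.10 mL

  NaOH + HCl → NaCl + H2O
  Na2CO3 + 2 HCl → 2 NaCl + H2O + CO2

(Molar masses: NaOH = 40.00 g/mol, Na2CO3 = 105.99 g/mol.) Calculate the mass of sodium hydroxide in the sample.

0.1693 g

n(HCl) = 0.03110 × 0.2777 = 8.636 × 10^-3 mol
Let x = n(NaOH), y = n(Na2CO3).
Titrant: 1x + 2y = 8.636 × 10^-3;  mass: 40.00x + 105.99y = 0.4027
Solving, x = 4.232 × 10^-3 mol, y = 2.202 × 10^-3 mol
mass of NaOH = 4.232 × 10^-3 × 40.00 = 0.1693 g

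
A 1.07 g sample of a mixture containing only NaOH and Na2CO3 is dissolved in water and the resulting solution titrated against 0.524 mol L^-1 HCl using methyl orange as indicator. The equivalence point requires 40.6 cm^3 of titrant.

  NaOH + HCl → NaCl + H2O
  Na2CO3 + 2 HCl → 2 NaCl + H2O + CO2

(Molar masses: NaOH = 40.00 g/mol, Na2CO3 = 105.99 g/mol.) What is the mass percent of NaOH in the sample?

16.5 %

n(HCl) = 0.0406 × 0.524 = 0.0213 mol
Let x = n(NaOH), y = n(Na2CO3).
Titrant: 1x + 2y = 0.0213;  mass: 40.00x + 105.99y = 1.07
Solving, x = 4.42 × 10^-3 mol, y = 8.43 × 10^-3 mol
mass of NaOH = 4.42 × 10^-3 × 40.00 = 0.177 g
% NaOH = 0.177 / 1.07 × 100 = 16.5 %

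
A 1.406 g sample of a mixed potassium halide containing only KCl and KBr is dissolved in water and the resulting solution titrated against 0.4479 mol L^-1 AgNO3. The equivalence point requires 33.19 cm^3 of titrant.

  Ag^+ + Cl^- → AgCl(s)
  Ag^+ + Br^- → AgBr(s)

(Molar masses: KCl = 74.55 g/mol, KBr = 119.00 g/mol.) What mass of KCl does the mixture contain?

0.6089 g

n(AgNO3) = 0.03319 × 0.4479 = 0.01487 mol
Let x = n(KCl), y = n(KBr).
Titrant: 1x + 1y = 0.01487;  mass: 74.55x + 119.00y = 1.406
Solving, x = 8.167 × 10^-3 mol, y = 6.699 × 10^-3 mol
mass of KCl = 8.167 × 10^-3 × 74.55 = 0.6089 g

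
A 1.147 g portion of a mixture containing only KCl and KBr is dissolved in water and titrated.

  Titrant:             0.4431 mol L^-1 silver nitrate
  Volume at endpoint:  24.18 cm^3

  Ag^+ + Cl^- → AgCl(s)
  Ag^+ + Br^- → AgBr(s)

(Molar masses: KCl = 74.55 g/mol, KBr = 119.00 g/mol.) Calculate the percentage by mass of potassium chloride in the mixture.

18.71 %

n(AgNO3) = 0.02418 × 0.4431 = 0.01071 mol
Let x = n(KCl), y = n(KBr).
Titrant: 1x + 1y = 0.01071;  mass: 74.55x + 119.00y = 1.147
Solving, x = 2.879 × 10^-3 mol, y = 7.835 × 10^-3 mol
mass of KCl = 2.879 × 10^-3 × 74.55 = 0.2147 g
% KCl = 0.2147 / 1.147 × 100 = 18.71 %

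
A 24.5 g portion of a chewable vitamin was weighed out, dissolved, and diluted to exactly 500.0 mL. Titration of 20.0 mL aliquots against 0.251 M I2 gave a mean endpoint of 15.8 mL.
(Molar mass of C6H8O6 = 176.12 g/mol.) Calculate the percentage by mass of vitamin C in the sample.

71.3 %

C6H8O6 + I2 → C6H6O6 + 2 HI
n(I2) per titration = 0.0158 × 0.251 = 3.97 × 10^-3 mol
n(C6H8O6) in each aliquot = 3.97 × 10^-3 mol (1:1 ratio)
n(C6H8O6) in the whole flask = 3.97 × 10^-3 × 500.0/20.0 = 0.0991 mol
mass of C6H8O6 = 0.0991 × 176.12 = 17.5 g
% C6H8O6 = 17.5 / 24.5 × 100 = 71.3 %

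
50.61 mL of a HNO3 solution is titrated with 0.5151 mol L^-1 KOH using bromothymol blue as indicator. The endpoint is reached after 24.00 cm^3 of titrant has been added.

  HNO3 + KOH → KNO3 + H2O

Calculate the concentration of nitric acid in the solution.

0.2443 mol/L

n(KOH) = 0.02400 L × 0.5151 mol/L = 0.01236 mol
n(HNO3) = 0.01236 mol (1:1 mole ratio)
[HNO3] = 0.01236 mol / 0.05061 L = 0.2443 mol/L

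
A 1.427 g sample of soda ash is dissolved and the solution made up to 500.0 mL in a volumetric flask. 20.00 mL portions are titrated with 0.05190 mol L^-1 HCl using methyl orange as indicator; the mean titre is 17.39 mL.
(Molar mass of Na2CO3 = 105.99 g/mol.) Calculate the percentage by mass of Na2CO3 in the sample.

Na2CO3 + 2 HCl → 2 NaCl + H2O + CO2
n(HCl) per titration = 0.01739 × 0.05190 = 9.025 × 10^-4 mol
From the 1:2 ratio, n(Na2CO3) in each aliquot = 1/2 × 9.025 × 10^-4 = 4.513 × 10^-4 mol
n(Na2CO3) in the whole flask = 4.513 × 10^-4 × 500.0/20.00 = 0.01128 mol
mass of Na2CO3 = 0.01128 × 105.99 = 1.196 g
% Na2CO3 = 1.196 / 1.427 × 100 = 83.79 %

83.79 %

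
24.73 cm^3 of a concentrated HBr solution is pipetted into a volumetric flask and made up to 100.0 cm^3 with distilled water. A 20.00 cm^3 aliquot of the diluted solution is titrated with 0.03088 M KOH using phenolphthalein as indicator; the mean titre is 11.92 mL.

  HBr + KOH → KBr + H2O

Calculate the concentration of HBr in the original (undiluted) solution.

n(KOH) = 0.01192 × 0.03088 = 3.681 × 10^-4 mol
n(HBr) in the aliquot = 3.681 × 10^-4 mol (1:1 ratio)
[HBr]_dilute = 3.681 × 10^-4 / 0.02000 = 0.01840 mol/L
Dilution factor = 100.0 / 24.73 = 4.044
[HBr]_stock = 0.01840 × 4.044 = 0.07442 mol/L

0.07442 M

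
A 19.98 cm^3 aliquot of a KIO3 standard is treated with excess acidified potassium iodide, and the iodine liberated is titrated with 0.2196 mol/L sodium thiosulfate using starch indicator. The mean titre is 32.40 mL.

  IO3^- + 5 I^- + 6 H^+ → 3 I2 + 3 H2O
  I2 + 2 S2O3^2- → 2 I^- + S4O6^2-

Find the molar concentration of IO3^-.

0.05935 mol/L

n(S2O3^2-) = 0.03240 × 0.2196 = 7.115 × 10^-3 mol
n(I2) = n(S2O3^2-)/2 = 3.558 × 10^-3 mol
From the 1:3 ratio, n(IO3^-) in the aliquot = 1/3 × 3.558 × 10^-3 = 1.186 × 10^-3 mol
[IO3^-] = 1.186 × 10^-3 / 0.01998 = 0.05935 mol/L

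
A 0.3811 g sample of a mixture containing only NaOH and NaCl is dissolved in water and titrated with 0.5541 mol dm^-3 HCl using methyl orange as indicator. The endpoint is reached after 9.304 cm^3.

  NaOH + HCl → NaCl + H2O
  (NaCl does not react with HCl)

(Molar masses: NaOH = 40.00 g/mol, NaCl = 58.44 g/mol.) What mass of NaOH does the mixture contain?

0.2062 g

n(HCl) = 0.009304 × 0.5541 = 5.155 × 10^-3 mol
Let x = n(NaOH), y = n(NaCl).
Titrant: 1x = 5.155 × 10^-3;  mass: 40.00x + 58.44y = 0.3811
Solving, x = 5.155 × 10^-3 mol, y = 2.993 × 10^-3 mol
mass of NaOH = 5.155 × 10^-3 × 40.00 = 0.2062 g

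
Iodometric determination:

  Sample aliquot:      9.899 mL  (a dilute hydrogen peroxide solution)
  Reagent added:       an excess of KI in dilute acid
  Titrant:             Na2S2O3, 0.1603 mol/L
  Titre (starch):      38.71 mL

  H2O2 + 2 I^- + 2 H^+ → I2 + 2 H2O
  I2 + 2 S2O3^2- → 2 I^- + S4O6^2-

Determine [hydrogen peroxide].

0.3134 mol/L

n(S2O3^2-) = 0.03871 × 0.1603 = 6.205 × 10^-3 mol
n(I2) = n(S2O3^2-)/2 = 3.103 × 10^-3 mol
n(H2O2) in the aliquot = 3.103 × 10^-3 mol (1:1 ratio)
[H2O2] = 3.103 × 10^-3 / 0.009899 = 0.3134 mol/L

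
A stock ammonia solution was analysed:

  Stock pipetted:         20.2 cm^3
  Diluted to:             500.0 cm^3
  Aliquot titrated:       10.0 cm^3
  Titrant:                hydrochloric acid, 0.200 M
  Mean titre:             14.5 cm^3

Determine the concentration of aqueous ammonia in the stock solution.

7.18 M

NH3 + HCl → NH4Cl
n(HCl) = 0.0145 × 0.200 = 2.90 × 10^-3 mol
n(NH3) in the aliquot = 2.90 × 10^-3 mol (1:1 ratio)
[NH3]_dilute = 2.90 × 10^-3 / 0.0100 = 0.290 mol/L
Dilution factor = 500.0 / 20.2 = 24.75
[NH3]_stock = 0.290 × 24.75 = 7.18 mol/L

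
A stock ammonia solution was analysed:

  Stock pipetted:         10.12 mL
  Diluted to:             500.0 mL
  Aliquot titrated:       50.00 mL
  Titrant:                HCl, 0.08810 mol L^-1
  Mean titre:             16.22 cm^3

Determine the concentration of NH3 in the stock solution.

NH3 + HCl → NH4Cl
n(HCl) = 0.01622 × 0.08810 = 1.429 × 10^-3 mol
n(NH3) in the aliquot = 1.429 × 10^-3 mol (1:1 ratio)
[NH3]_dilute = 1.429 × 10^-3 / 0.05000 = 0.02858 mol/L
Dilution factor = 500.0 / 10.12 = 49.41
[NH3]_stock = 0.02858 × 49.41 = 1.412 mol/L

1.412 mol/L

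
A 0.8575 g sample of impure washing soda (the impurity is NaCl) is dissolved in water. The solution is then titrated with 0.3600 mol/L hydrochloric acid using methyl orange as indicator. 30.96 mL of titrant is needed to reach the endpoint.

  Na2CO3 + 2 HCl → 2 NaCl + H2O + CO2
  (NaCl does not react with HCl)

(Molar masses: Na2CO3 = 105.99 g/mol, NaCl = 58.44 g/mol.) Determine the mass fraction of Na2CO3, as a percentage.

n(HCl) = 0.03096 × 0.3600 = 0.01115 mol
Let x = n(Na2CO3), y = n(NaCl).
Titrant: 2x = 0.01115;  mass: 105.99x + 58.44y = 0.8575
Solving, x = 5.573 × 10^-3 mol, y = 4.566 × 10^-3 mol
mass of Na2CO3 = 5.573 × 10^-3 × 105.99 = 0.5907 g
% Na2CO3 = 0.5907 / 0.8575 × 100 = 68.88 %

68.88 %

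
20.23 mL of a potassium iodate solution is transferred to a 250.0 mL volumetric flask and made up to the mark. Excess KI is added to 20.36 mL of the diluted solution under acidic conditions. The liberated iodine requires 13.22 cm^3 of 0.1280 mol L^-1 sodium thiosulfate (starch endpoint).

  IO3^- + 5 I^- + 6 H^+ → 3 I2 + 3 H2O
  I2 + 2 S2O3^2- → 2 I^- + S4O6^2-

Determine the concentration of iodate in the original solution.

0.1712 mol/L

n(S2O3^2-) = 0.01322 × 0.1280 = 1.692 × 10^-3 mol
n(I2) = n(S2O3^2-)/2 = 8.461 × 10^-4 mol
From the 1:3 ratio, n(IO3^-) in the aliquot = 1/3 × 8.461 × 10^-4 = 2.820 × 10^-4 mol
[IO3^-]_dilute = 2.820 × 10^-4 / 0.02036 = 0.01385 mol/L
[IO3^-]_original = 0.01385 × 250.0/20.23 = 0.1712 mol/L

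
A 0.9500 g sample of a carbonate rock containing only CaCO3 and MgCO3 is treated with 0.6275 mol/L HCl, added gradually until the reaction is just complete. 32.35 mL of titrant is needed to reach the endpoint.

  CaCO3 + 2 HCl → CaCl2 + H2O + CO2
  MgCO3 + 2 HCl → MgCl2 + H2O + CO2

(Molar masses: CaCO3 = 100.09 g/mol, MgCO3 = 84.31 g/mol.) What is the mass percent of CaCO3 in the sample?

n(HCl) = 0.03235 × 0.6275 = 0.02030 mol
Let x = n(CaCO3), y = n(MgCO3).
Titrant: 2x + 2y = 0.02030;  mass: 100.09x + 84.31y = 0.9500
Solving, x = 5.974 × 10^-3 mol, y = 4.176 × 10^-3 mol
mass of CaCO3 = 5.974 × 10^-3 × 100.09 = 0.5979 g
% CaCO3 = 0.5979 / 0.9500 × 100 = 62.94 %

62.94 %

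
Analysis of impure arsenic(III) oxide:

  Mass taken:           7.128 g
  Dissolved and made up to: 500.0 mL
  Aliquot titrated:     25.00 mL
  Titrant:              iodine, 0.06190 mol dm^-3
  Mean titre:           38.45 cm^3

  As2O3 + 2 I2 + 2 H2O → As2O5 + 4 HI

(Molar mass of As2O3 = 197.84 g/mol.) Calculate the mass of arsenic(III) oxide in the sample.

4.709 g

n(I2) per titration = 0.03845 × 0.06190 = 2.380 × 10^-3 mol
From the 1:2 ratio, n(As2O3) in each aliquot = 1/2 × 2.380 × 10^-3 = 1.190 × 10^-3 mol
n(As2O3) in the whole flask = 1.190 × 10^-3 × 500.0/25.00 = 0.02380 mol
mass of As2O3 = 0.02380 × 197.84 = 4.709 g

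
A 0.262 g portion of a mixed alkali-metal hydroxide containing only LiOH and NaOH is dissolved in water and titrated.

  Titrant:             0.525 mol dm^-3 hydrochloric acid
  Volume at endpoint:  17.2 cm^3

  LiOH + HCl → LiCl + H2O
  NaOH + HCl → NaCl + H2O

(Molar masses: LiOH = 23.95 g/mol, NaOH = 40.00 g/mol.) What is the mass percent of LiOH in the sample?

n(HCl) = 0.0172 × 0.525 = 9.03 × 10^-3 mol
Let x = n(LiOH), y = n(NaOH).
Titrant: 1x + 1y = 9.03 × 10^-3;  mass: 23.95x + 40.00y = 0.262
Solving, x = 6.18 × 10^-3 mol, y = 2.85 × 10^-3 mol
mass of LiOH = 6.18 × 10^-3 × 23.95 = 0.148 g
% LiOH = 0.148 / 0.262 × 100 = 56.5 %

56.5 %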